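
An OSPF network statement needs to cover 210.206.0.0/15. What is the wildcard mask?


Subnet mask: 255.254.0.0
Wildcard = 255.255.255.255 - subnet mask
255 - 255 = 0
255 - 254 = 1
255 - 0 = 255
255 - 0 = 255
Wildcard: 0.1.255.255


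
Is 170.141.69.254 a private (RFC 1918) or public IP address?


RFC 1918 private ranges:
  10.0.0.0/8 (10.0.0.0 - 10.255.255.255)
  172.16.0.0/12 (172.16.0.0 - 172.31.255.255)
  192.168.0.0/16 (192.168.0.0 - 192.168.255.255)
Public (not in any RFC 1918 range)


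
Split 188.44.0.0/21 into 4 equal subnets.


New prefix = 21 + 2 = 23
Each subnet has 512 addresses
  188.44.0.0/23
  188.44.2.0/23
  188.44.4.0/23
  188.44.6.0/23
Subnets: 188.44.0.0/23, 188.44.2.0/23, 188.44.4.0/23, 188.44.6.0/23


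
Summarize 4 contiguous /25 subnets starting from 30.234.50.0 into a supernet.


Original prefix: /25
Number of subnets: 4 = 2^2
New prefix = 25 - 2 = 23
Supernet: 30.234.50.0/23


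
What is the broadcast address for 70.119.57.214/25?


Network: 70.119.57.128/25
Host bits = 7
Set all host bits to 1:
Broadcast: 70.119.57.255


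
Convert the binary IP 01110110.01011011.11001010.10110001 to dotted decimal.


01110110 = 118
01011011 = 91
11001010 = 202
10110001 = 177
IP: 118.91.202.177


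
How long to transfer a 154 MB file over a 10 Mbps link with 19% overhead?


Effective throughput = 10 * (1 - 19/100) = 8.1 Mbps
File size in Mb = 154 * 8 = 1232 Mb
Time = 1232 / 8.1
Time = 152.0988 seconds


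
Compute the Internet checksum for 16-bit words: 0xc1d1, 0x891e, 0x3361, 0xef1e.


Sum all words (with carry folding):
+ 0xc1d1 = 0xc1d1
+ 0x891e = 0x4af0
+ 0x3361 = 0x7e51
+ 0xef1e = 0x6d70
One's complement: ~0x6d70
Checksum = 0x928f


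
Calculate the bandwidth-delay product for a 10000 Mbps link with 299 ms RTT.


BDP = bandwidth * RTT
= 10000 Mbps * 299 ms
= 10000 * 1e6 * 299 / 1000 bits
= 2990000000 bits
= 373750000 bytes
= 364990.2344 KB
BDP = 2990000000 bits (373750000 bytes)


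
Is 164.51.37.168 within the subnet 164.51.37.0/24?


Subnet network: 164.51.37.0
Test IP AND mask: 164.51.37.0
Yes, 164.51.37.168 is in 164.51.37.0/24


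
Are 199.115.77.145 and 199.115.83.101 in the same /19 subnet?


Mask: 255.255.224.0
199.115.77.145 AND mask = 199.115.64.0
199.115.83.101 AND mask = 199.115.64.0
Yes, same subnet (199.115.64.0)


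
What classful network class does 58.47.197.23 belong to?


First octet: 58
Binary: 00111010
0xxxxxxx -> Class A (1-126)
Class A, default mask 255.0.0.0 (/8)


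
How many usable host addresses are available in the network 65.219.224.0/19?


Host bits = 32 - 19 = 13
Total addresses = 2^13 = 8192
Usable = total - 2 (network and broadcast)
Usable hosts: 8190


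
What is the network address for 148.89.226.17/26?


IP:   10010100.01011001.11100010.00010001
Mask: 11111111.11111111.11111111.11000000
AND operation:
Net:  10010100.01011001.11100010.00000000
Network: 148.89.226.0/26


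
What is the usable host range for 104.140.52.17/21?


Network: 104.140.48.0
Broadcast: 104.140.55.255
First usable = network + 1
Last usable = broadcast - 1
Range: 104.140.48.1 to 104.140.55.254


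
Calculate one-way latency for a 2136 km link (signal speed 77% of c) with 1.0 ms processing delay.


Speed = 0.77 * 3e5 km/s = 231000 km/s
Propagation delay = 2136 / 231000 = 0.0092 s = 9.2468 ms
Processing delay = 1.0 ms
Total one-way latency = 10.2468 ms


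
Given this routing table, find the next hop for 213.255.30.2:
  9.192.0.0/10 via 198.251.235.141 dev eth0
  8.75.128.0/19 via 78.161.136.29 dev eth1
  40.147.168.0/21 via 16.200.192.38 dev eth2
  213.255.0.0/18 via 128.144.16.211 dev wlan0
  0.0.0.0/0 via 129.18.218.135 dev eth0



Longest prefix match for 213.255.30.2:
  /10 9.192.0.0: no
  /19 8.75.128.0: no
  /21 40.147.168.0: no
  /18 213.255.0.0: MATCH
  /0 0.0.0.0: MATCH
Selected: next-hop 128.144.16.211 via wlan0 (matched /18)


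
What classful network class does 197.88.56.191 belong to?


First octet: 197
Binary: 11000101
110xxxxx -> Class C (192-223)
Class C, default mask 255.255.255.0 (/24)


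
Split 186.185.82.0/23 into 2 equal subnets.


New prefix = 23 + 1 = 24
Each subnet has 256 addresses
  186.185.82.0/24
  186.185.83.0/24
Subnets: 186.185.82.0/24, 186.185.83.0/24


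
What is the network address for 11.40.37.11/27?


IP:   00001011.00101000.00100101.00001011
Mask: 11111111.11111111.11111111.11100000
AND operation:
Net:  00001011.00101000.00100101.00000000
Network: 11.40.37.0/27


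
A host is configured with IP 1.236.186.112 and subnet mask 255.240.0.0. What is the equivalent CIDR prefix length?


Binary: 11111111.11110000.00000000.00000000
Count leading 1s
Prefix: /12


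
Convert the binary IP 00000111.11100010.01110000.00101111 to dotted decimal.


00000111 = 7
11100010 = 226
01110000 = 112
00101111 = 47
IP: 7.226.112.47


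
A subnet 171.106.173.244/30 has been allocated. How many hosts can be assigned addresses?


Host bits = 32 - 30 = 2
Total addresses = 2^2 = 4
Usable = total - 2 (network and broadcast)
Usable hosts: 2


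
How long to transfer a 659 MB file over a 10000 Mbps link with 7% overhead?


Effective throughput = 10000 * (1 - 7/100) = 9300 Mbps
File size in Mb = 659 * 8 = 5272 Mb
Time = 5272 / 9300
Time = 0.5669 seconds


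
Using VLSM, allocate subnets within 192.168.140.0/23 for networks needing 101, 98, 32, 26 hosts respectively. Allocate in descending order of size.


101 hosts -> /25 (126 usable): 192.168.140.0/25
98 hosts -> /25 (126 usable): 192.168.140.128/25
32 hosts -> /26 (62 usable): 192.168.141.0/26
26 hosts -> /27 (30 usable): 192.168.141.64/27
Allocation: 192.168.140.0/25 (101 hosts, 126 usable); 192.168.140.128/25 (98 hosts, 126 usable); 192.168.141.0/26 (32 hosts, 62 usable); 192.168.141.64/27 (26 hosts, 30 usable)


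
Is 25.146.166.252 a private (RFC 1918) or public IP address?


RFC 1918 private ranges:
  10.0.0.0/8 (10.0.0.0 - 10.255.255.255)
  172.16.0.0/12 (172.16.0.0 - 172.31.255.255)
  192.168.0.0/16 (192.168.0.0 - 192.168.255.255)
Public (not in any RFC 1918 range)


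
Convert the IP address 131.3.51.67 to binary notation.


131 = 10000011
3 = 00000011
51 = 00110011
67 = 01000011
Binary: 10000011.00000011.00110011.01000011


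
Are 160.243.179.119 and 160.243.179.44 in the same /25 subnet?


Mask: 255.255.255.128
160.243.179.119 AND mask = 160.243.179.0
160.243.179.44 AND mask = 160.243.179.0
Yes, same subnet (160.243.179.0)


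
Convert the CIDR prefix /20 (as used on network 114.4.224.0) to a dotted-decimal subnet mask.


/20 means 20 network bits, 12 host bits
Binary: 11111111111111111111000000000000
Mask: 255.255.240.0


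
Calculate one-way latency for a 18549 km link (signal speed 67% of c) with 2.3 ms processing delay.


Speed = 0.67 * 3e5 km/s = 201000 km/s
Propagation delay = 18549 / 201000 = 0.0923 s = 92.2836 ms
Processing delay = 2.3 ms
Total one-way latency = 94.5836 ms


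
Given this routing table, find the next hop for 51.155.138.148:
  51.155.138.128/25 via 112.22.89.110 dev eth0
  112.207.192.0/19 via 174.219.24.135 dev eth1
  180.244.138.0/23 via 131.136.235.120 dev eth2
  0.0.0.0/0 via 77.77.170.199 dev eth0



Longest prefix match for 51.155.138.148:
  /25 51.155.138.128: MATCH
  /19 112.207.192.0: no
  /23 180.244.138.0: no
  /0 0.0.0.0: MATCH
Selected: next-hop 112.22.89.110 via eth0 (matched /25)


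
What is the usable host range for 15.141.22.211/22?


Network: 15.141.20.0
Broadcast: 15.141.23.255
First usable = network + 1
Last usable = broadcast - 1
Range: 15.141.20.1 to 15.141.23.254


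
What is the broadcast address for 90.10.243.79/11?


Network: 90.0.0.0/11
Host bits = 21
Set all host bits to 1:
Broadcast: 90.31.255.255


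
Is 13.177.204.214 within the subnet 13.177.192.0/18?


Subnet network: 13.177.192.0
Test IP AND mask: 13.177.192.0
Yes, 13.177.204.214 is in 13.177.192.0/18


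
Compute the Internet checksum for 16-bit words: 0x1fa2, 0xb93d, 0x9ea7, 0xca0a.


Sum all words (with carry folding):
+ 0x1fa2 = 0x1fa2
+ 0xb93d = 0xd8df
+ 0x9ea7 = 0x7787
+ 0xca0a = 0x4192
One's complement: ~0x4192
Checksum = 0xbe6d


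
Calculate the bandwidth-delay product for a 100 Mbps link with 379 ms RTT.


BDP = bandwidth * RTT
= 100 Mbps * 379 ms
= 100 * 1e6 * 379 / 1000 bits
= 37900000 bits
= 4737500 bytes
= 4626.4648 KB
BDP = 37900000 bits (4737500 bytes)


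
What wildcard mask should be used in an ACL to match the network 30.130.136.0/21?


Subnet mask: 255.255.248.0
Wildcard = 255.255.255.255 - subnet mask
255 - 255 = 0
255 - 255 = 0
255 - 248 = 7
255 - 0 = 255
Wildcard: 0.0.7.255


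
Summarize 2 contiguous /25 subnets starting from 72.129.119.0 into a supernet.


Original prefix: /25
Number of subnets: 2 = 2^1
New prefix = 25 - 1 = 24
Supernet: 72.129.119.0/24


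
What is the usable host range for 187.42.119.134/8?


Network: 187.0.0.0
Broadcast: 187.255.255.255
First usable = network + 1
Last usable = broadcast - 1
Range: 187.0.0.1 to 187.255.255.254


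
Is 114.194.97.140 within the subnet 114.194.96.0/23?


Subnet network: 114.194.96.0
Test IP AND mask: 114.194.96.0
Yes, 114.194.97.140 is in 114.194.96.0/23


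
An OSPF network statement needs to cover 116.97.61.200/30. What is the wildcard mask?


Subnet mask: 255.255.255.252
Wildcard = 255.255.255.255 - subnet mask
255 - 255 = 0
255 - 255 = 0
255 - 255 = 0
255 - 252 = 3
Wildcard: 0.0.0.3


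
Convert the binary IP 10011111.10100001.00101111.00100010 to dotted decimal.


10011111 = 159
10100001 = 161
00101111 = 47
00100010 = 34
IP: 159.161.47.34


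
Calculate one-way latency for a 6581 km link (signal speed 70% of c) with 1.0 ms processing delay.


Speed = 0.7 * 3e5 km/s = 210000 km/s
Propagation delay = 6581 / 210000 = 0.0313 s = 31.3381 ms
Processing delay = 1.0 ms
Total one-way latency = 32.3381 ms


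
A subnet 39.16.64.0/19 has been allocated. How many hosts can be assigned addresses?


Host bits = 32 - 19 = 13
Total addresses = 2^13 = 8192
Usable = total - 2 (network and broadcast)
Usable hosts: 8190


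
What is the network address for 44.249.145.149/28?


IP:   00101100.11111001.10010001.10010101
Mask: 11111111.11111111.11111111.11110000
AND operation:
Net:  00101100.11111001.10010001.10010000
Network: 44.249.145.144/28


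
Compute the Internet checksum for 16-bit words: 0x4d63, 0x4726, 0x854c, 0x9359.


Sum all words (with carry folding):
+ 0x4d63 = 0x4d63
+ 0x4726 = 0x9489
+ 0x854c = 0x19d6
+ 0x9359 = 0xad2f
One's complement: ~0xad2f
Checksum = 0x52d0


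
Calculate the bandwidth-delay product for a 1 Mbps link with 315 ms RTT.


BDP = bandwidth * RTT
= 1 Mbps * 315 ms
= 1 * 1e6 * 315 / 1000 bits
= 315000 bits
= 39375 bytes
= 38.4521 KB
BDP = 315000 bits (39375 bytes)


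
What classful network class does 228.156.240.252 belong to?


First octet: 228
Binary: 11100100
1110xxxx -> Class D (224-239)
Class D (multicast), default mask N/A


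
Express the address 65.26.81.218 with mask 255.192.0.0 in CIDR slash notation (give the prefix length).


Binary: 11111111.11000000.00000000.00000000
Count leading 1s
Prefix: /10


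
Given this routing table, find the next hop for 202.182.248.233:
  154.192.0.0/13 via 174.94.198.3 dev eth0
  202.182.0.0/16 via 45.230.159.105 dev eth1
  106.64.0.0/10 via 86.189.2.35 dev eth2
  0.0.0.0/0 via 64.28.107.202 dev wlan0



Longest prefix match for 202.182.248.233:
  /13 154.192.0.0: no
  /16 202.182.0.0: MATCH
  /10 106.64.0.0: no
  /0 0.0.0.0: MATCH
Selected: next-hop 45.230.159.105 via eth1 (matched /16)


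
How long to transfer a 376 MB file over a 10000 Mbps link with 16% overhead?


Effective throughput = 10000 * (1 - 16/100) = 8400 Mbps
File size in Mb = 376 * 8 = 3008 Mb
Time = 3008 / 8400
Time = 0.3581 seconds


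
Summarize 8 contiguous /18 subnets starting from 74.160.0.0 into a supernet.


Original prefix: /18
Number of subnets: 8 = 2^3
New prefix = 18 - 3 = 15
Supernet: 74.160.0.0/15


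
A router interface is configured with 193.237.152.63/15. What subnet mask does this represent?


/15 means 15 network bits, 17 host bits
Binary: 11111111111111100000000000000000
Mask: 255.254.0.0


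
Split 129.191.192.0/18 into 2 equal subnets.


New prefix = 18 + 1 = 19
Each subnet has 8192 addresses
  129.191.192.0/19
  129.191.224.0/19
Subnets: 129.191.192.0/19, 129.191.224.0/19


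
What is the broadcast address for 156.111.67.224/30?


Network: 156.111.67.224/30
Host bits = 2
Set all host bits to 1:
Broadcast: 156.111.67.227


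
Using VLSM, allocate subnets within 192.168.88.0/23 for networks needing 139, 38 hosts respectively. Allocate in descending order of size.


139 hosts -> /24 (254 usable): 192.168.88.0/24
38 hosts -> /26 (62 usable): 192.168.89.0/26
Allocation: 192.168.88.0/24 (139 hosts, 254 usable); 192.168.89.0/26 (38 hosts, 62 usable)


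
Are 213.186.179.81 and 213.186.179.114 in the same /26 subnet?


Mask: 255.255.255.192
213.186.179.81 AND mask = 213.186.179.64
213.186.179.114 AND mask = 213.186.179.64
Yes, same subnet (213.186.179.64)


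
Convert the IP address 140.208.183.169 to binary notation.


140 = 10001100
208 = 11010000
183 = 10110111
169 = 10101001
Binary: 10001100.11010000.10110111.10101001


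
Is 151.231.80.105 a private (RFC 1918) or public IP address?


RFC 1918 private ranges:
  10.0.0.0/8 (10.0.0.0 - 10.255.255.255)
  172.16.0.0/12 (172.16.0.0 - 172.31.255.255)
  192.168.0.0/16 (192.168.0.0 - 192.168.255.255)
Public (not in any RFC 1918 range)


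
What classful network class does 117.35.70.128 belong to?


First octet: 117
Binary: 01110101
0xxxxxxx -> Class A (1-126)
Class A, default mask 255.0.0.0 (/8)


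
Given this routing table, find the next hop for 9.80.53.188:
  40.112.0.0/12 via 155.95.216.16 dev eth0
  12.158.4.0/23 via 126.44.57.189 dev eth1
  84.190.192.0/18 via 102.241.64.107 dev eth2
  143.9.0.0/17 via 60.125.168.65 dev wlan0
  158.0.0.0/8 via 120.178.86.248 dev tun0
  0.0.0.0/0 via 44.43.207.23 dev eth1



Longest prefix match for 9.80.53.188:
  /12 40.112.0.0: no
  /23 12.158.4.0: no
  /18 84.190.192.0: no
  /17 143.9.0.0: no
  /8 158.0.0.0: no
  /0 0.0.0.0: MATCH
Selected: next-hop 44.43.207.23 via eth1 (matched /0)


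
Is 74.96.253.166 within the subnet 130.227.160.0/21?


Subnet network: 130.227.160.0
Test IP AND mask: 74.96.248.0
No, 74.96.253.166 is not in 130.227.160.0/21


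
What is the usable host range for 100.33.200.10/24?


Network: 100.33.200.0
Broadcast: 100.33.200.255
First usable = network + 1
Last usable = broadcast - 1
Range: 100.33.200.1 to 100.33.200.254


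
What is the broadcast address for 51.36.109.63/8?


Network: 51.0.0.0/8
Host bits = 24
Set all host bits to 1:
Broadcast: 51.255.255.255


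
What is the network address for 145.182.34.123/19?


IP:   10010001.10110110.00100010.01111011
Mask: 11111111.11111111.11100000.00000000
AND operation:
Net:  10010001.10110110.00100000.00000000
Network: 145.182.32.0/19


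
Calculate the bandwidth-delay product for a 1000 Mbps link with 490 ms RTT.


BDP = bandwidth * RTT
= 1000 Mbps * 490 ms
= 1000 * 1e6 * 490 / 1000 bits
= 490000000 bits
= 61250000 bytes
= 59814.4531 KB
BDP = 490000000 bits (61250000 bytes)


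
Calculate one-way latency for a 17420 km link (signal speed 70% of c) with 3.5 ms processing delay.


Speed = 0.7 * 3e5 km/s = 210000 km/s
Propagation delay = 17420 / 210000 = 0.083 s = 82.9524 ms
Processing delay = 3.5 ms
Total one-way latency = 86.4524 ms


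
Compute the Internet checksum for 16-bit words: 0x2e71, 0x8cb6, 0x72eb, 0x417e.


Sum all words (with carry folding):
+ 0x2e71 = 0x2e71
+ 0x8cb6 = 0xbb27
+ 0x72eb = 0x2e13
+ 0x417e = 0x6f91
One's complement: ~0x6f91
Checksum = 0x906e


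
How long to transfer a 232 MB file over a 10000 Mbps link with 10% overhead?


Effective throughput = 10000 * (1 - 10/100) = 9000 Mbps
File size in Mb = 232 * 8 = 1856 Mb
Time = 1856 / 9000
Time = 0.2062 seconds


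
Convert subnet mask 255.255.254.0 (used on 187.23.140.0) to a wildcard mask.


Subnet mask: 255.255.254.0
Wildcard = 255.255.255.255 - subnet mask
255 - 255 = 0
255 - 255 = 0
255 - 254 = 1
255 - 0 = 255
Wildcard: 0.0.1.255


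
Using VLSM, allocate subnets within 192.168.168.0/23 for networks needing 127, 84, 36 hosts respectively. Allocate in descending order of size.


127 hosts -> /24 (254 usable): 192.168.168.0/24
84 hosts -> /25 (126 usable): 192.168.169.0/25
36 hosts -> /26 (62 usable): 192.168.169.128/26
Allocation: 192.168.168.0/24 (127 hosts, 254 usable); 192.168.169.0/25 (84 hosts, 126 usable); 192.168.169.128/26 (36 hosts, 62 usable)


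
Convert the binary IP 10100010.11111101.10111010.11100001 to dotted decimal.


10100010 = 162
11111101 = 253
10111010 = 186
11100001 = 225
IP: 162.253.186.225


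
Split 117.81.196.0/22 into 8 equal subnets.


New prefix = 22 + 3 = 25
Each subnet has 128 addresses
  117.81.196.0/25
  117.81.196.128/25
  117.81.197.0/25
  117.81.197.128/25
  117.81.198.0/25
  117.81.198.128/25
  117.81.199.0/25
  117.81.199.128/25
Subnets: 117.81.196.0/25, 117.81.196.128/25, 117.81.197.0/25, 117.81.197.128/25, 117.81.198.0/25, 117.81.198.128/25, 117.81.199.0/25, 117.81.199.128/25


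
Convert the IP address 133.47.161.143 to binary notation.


133 = 10000101
47 = 00101111
161 = 10100001
143 = 10001111
Binary: 10000101.00101111.10100001.10001111


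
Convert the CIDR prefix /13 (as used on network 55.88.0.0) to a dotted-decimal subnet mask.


/13 means 13 network bits, 19 host bits
Binary: 11111111111110000000000000000000
Mask: 255.248.0.0


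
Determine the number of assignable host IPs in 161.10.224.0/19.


Host bits = 32 - 19 = 13
Total addresses = 2^13 = 8192
Usable = total - 2 (network and broadcast)
Usable hosts: 8190


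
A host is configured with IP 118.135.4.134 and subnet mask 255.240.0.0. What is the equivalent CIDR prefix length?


Binary: 11111111.11110000.00000000.00000000
Count leading 1s
Prefix: /12


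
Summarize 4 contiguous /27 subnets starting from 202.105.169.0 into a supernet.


Original prefix: /27
Number of subnets: 4 = 2^2
New prefix = 27 - 2 = 25
Supernet: 202.105.169.0/25


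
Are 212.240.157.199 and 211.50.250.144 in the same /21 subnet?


Mask: 255.255.248.0
212.240.157.199 AND mask = 212.240.152.0
211.50.250.144 AND mask = 211.50.248.0
No, different subnets (212.240.152.0 vs 211.50.248.0)


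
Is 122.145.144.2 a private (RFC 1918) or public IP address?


RFC 1918 private ranges:
  10.0.0.0/8 (10.0.0.0 - 10.255.255.255)
  172.16.0.0/12 (172.16.0.0 - 172.31.255.255)
  192.168.0.0/16 (192.168.0.0 - 192.168.255.255)
Public (not in any RFC 1918 range)


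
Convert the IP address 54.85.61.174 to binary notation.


54 = 00110110
85 = 01010101
61 = 00111101
174 = 10101110
Binary: 00110110.01010101.00111101.10101110


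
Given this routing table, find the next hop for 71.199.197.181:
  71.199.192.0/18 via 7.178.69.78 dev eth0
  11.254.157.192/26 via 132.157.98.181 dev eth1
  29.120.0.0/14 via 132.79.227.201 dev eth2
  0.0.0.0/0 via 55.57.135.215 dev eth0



Longest prefix match for 71.199.197.181:
  /18 71.199.192.0: MATCH
  /26 11.254.157.192: no
  /14 29.120.0.0: no
  /0 0.0.0.0: MATCH
Selected: next-hop 7.178.69.78 via eth0 (matched /18)


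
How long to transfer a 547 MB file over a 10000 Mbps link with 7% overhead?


Effective throughput = 10000 * (1 - 7/100) = 9300 Mbps
File size in Mb = 547 * 8 = 4376 Mb
Time = 4376 / 9300
Time = 0.4705 seconds


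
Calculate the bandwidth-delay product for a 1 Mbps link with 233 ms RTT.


BDP = bandwidth * RTT
= 1 Mbps * 233 ms
= 1 * 1e6 * 233 / 1000 bits
= 233000 bits
= 29125 bytes
= 28.4424 KB
BDP = 233000 bits (29125 bytes)


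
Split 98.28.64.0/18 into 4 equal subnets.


New prefix = 18 + 2 = 20
Each subnet has 4096 addresses
  98.28.64.0/20
  98.28.80.0/20
  98.28.96.0/20
  98.28.112.0/20
Subnets: 98.28.64.0/20, 98.28.80.0/20, 98.28.96.0/20, 98.28.112.0/20


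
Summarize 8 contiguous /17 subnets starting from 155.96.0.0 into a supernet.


Original prefix: /17
Number of subnets: 8 = 2^3
New prefix = 17 - 3 = 14
Supernet: 155.96.0.0/14


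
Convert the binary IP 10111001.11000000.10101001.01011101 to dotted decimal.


10111001 = 185
11000000 = 192
10101001 = 169
01011101 = 93
IP: 185.192.169.93


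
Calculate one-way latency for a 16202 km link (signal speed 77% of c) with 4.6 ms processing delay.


Speed = 0.77 * 3e5 km/s = 231000 km/s
Propagation delay = 16202 / 231000 = 0.0701 s = 70.1385 ms
Processing delay = 4.6 ms
Total one-way latency = 74.7385 ms


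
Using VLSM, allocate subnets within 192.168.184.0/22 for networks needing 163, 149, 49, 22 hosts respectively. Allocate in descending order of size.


163 hosts -> /24 (254 usable): 192.168.184.0/24
149 hosts -> /24 (254 usable): 192.168.185.0/24
49 hosts -> /26 (62 usable): 192.168.186.0/26
22 hosts -> /27 (30 usable): 192.168.186.64/27
Allocation: 192.168.184.0/24 (163 hosts, 254 usable); 192.168.185.0/24 (149 hosts, 254 usable); 192.168.186.0/26 (49 hosts, 62 usable); 192.168.186.64/27 (22 hosts, 30 usable)


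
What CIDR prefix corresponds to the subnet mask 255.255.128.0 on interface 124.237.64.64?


Binary: 11111111.11111111.10000000.00000000
Count leading 1s
Prefix: /17


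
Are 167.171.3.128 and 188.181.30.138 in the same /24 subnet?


Mask: 255.255.255.0
167.171.3.128 AND mask = 167.171.3.0
188.181.30.138 AND mask = 188.181.30.0
No, different subnets (167.171.3.0 vs 188.181.30.0)


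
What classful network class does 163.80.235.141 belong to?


First octet: 163
Binary: 10100011
10xxxxxx -> Class B (128-191)
Class B, default mask 255.255.0.0 (/16)


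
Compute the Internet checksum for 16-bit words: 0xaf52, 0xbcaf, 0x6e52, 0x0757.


Sum all words (with carry folding):
+ 0xaf52 = 0xaf52
+ 0xbcaf = 0x6c02
+ 0x6e52 = 0xda54
+ 0x0757 = 0xe1ab
One's complement: ~0xe1ab
Checksum = 0x1e54


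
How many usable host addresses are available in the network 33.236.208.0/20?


Host bits = 32 - 20 = 12
Total addresses = 2^12 = 4096
Usable = total - 2 (network and broadcast)
Usable hosts: 4094


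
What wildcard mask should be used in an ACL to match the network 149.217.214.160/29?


Subnet mask: 255.255.255.248
Wildcard = 255.255.255.255 - subnet mask
255 - 255 = 0
255 - 255 = 0
255 - 255 = 0
255 - 248 = 7
Wildcard: 0.0.0.7


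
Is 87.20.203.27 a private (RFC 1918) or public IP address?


RFC 1918 private ranges:
  10.0.0.0/8 (10.0.0.0 - 10.255.255.255)
  172.16.0.0/12 (172.16.0.0 - 172.31.255.255)
  192.168.0.0/16 (192.168.0.0 - 192.168.255.255)
Public (not in any RFC 1918 range)


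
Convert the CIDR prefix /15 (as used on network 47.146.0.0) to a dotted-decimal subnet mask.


/15 means 15 network bits, 17 host bits
Binary: 11111111111111100000000000000000
Mask: 255.254.0.0


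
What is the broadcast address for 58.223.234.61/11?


Network: 58.192.0.0/11
Host bits = 21
Set all host bits to 1:
Broadcast: 58.223.255.255


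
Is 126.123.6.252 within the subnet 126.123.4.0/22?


Subnet network: 126.123.4.0
Test IP AND mask: 126.123.4.0
Yes, 126.123.6.252 is in 126.123.4.0/22


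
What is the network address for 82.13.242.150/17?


IP:   01010010.00001101.11110010.10010110
Mask: 11111111.11111111.10000000.00000000
AND operation:
Net:  01010010.00001101.10000000.00000000
Network: 82.13.128.0/17


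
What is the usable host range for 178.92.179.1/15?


Network: 178.92.0.0
Broadcast: 178.93.255.255
First usable = network + 1
Last usable = broadcast - 1
Range: 178.92.0.1 to 178.93.255.254


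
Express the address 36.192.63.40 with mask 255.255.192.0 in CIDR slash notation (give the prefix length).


Binary: 11111111.11111111.11000000.00000000
Count leading 1s
Prefix: /18


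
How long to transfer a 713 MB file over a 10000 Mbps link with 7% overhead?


Effective throughput = 10000 * (1 - 7/100) = 9300 Mbps
File size in Mb = 713 * 8 = 5704 Mb
Time = 5704 / 9300
Time = 0.6133 seconds


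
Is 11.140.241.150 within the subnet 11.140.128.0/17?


Subnet network: 11.140.128.0
Test IP AND mask: 11.140.128.0
Yes, 11.140.241.150 is in 11.140.128.0/17


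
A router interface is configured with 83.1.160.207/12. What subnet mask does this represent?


/12 means 12 network bits, 20 host bits
Binary: 11111111111100000000000000000000
Mask: 255.240.0.0


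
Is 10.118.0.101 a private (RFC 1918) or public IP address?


RFC 1918 private ranges:
  10.0.0.0/8 (10.0.0.0 - 10.255.255.255)
  172.16.0.0/12 (172.16.0.0 - 172.31.255.255)
  192.168.0.0/16 (192.168.0.0 - 192.168.255.255)
Private (in 10.0.0.0/8)


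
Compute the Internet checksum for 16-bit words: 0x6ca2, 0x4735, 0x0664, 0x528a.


Sum all words (with carry folding):
+ 0x6ca2 = 0x6ca2
+ 0x4735 = 0xb3d7
+ 0x0664 = 0xba3b
+ 0x528a = 0x0cc6
One's complement: ~0x0cc6
Checksum = 0xf339


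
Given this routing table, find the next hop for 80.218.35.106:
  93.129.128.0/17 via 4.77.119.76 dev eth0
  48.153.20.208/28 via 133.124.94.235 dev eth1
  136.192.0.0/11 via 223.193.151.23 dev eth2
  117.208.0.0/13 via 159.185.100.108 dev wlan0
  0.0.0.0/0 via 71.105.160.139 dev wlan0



Longest prefix match for 80.218.35.106:
  /17 93.129.128.0: no
  /28 48.153.20.208: no
  /11 136.192.0.0: no
  /13 117.208.0.0: no
  /0 0.0.0.0: MATCH
Selected: next-hop 71.105.160.139 via wlan0 (matched /0)


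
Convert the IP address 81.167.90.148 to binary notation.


81 = 01010001
167 = 10100111
90 = 01011010
148 = 10010100
Binary: 01010001.10100111.01011010.10010100


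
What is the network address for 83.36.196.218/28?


IP:   01010011.00100100.11000100.11011010
Mask: 11111111.11111111.11111111.11110000
AND operation:
Net:  01010011.00100100.11000100.11010000
Network: 83.36.196.208/28


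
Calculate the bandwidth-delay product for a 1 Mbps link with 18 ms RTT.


BDP = bandwidth * RTT
= 1 Mbps * 18 ms
= 1 * 1e6 * 18 / 1000 bits
= 18000 bits
= 2250 bytes
= 2.1973 KB
BDP = 18000 bits (2250 bytes)


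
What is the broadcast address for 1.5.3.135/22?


Network: 1.5.0.0/22
Host bits = 10
Set all host bits to 1:
Broadcast: 1.5.3.255


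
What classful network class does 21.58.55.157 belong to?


First octet: 21
Binary: 00010101
0xxxxxxx -> Class A (1-126)
Class A, default mask 255.0.0.0 (/8)


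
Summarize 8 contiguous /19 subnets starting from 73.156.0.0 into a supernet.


Original prefix: /19
Number of subnets: 8 = 2^3
New prefix = 19 - 3 = 16
Supernet: 73.156.0.0/16


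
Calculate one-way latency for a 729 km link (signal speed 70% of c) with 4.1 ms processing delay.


Speed = 0.7 * 3e5 km/s = 210000 km/s
Propagation delay = 729 / 210000 = 0.0035 s = 3.4714 ms
Processing delay = 4.1 ms
Total one-way latency = 7.5714 ms


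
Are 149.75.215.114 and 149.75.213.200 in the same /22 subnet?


Mask: 255.255.252.0
149.75.215.114 AND mask = 149.75.212.0
149.75.213.200 AND mask = 149.75.212.0
Yes, same subnet (149.75.212.0)


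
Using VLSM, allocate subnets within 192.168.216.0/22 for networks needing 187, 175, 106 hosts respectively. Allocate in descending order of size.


187 hosts -> /24 (254 usable): 192.168.216.0/24
175 hosts -> /24 (254 usable): 192.168.217.0/24
106 hosts -> /25 (126 usable): 192.168.218.0/25
Allocation: 192.168.216.0/24 (187 hosts, 254 usable); 192.168.217.0/24 (175 hosts, 254 usable); 192.168.218.0/25 (106 hosts, 126 usable)


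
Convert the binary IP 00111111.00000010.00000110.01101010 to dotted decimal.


00111111 = 63
00000010 = 2
00000110 = 6
01101010 = 106
IP: 63.2.6.106


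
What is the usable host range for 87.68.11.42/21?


Network: 87.68.8.0
Broadcast: 87.68.15.255
First usable = network + 1
Last usable = broadcast - 1
Range: 87.68.8.1 to 87.68.15.254


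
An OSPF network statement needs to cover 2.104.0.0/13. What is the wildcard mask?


Subnet mask: 255.248.0.0
Wildcard = 255.255.255.255 - subnet mask
255 - 255 = 0
255 - 248 = 7
255 - 0 = 255
255 - 0 = 255
Wildcard: 0.7.255.255


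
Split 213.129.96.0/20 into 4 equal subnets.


New prefix = 20 + 2 = 22
Each subnet has 1024 addresses
  213.129.96.0/22
  213.129.100.0/22
  213.129.104.0/22
  213.129.108.0/22
Subnets: 213.129.96.0/22, 213.129.100.0/22, 213.129.104.0/22, 213.129.108.0/22


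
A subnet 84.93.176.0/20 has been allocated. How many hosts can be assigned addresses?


Host bits = 32 - 20 = 12
Total addresses = 2^12 = 4096
Usable = total - 2 (network and broadcast)
Usable hosts: 4094


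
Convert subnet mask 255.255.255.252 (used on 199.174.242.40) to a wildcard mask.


Subnet mask: 255.255.255.252
Wildcard = 255.255.255.255 - subnet mask
255 - 255 = 0
255 - 255 = 0
255 - 255 = 0
255 - 252 = 3
Wildcard: 0.0.0.3


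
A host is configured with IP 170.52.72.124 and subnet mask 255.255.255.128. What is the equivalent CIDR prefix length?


Binary: 11111111.11111111.11111111.10000000
Count leading 1s
Prefix: /25


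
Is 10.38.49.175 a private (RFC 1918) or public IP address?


RFC 1918 private ranges:
  10.0.0.0/8 (10.0.0.0 - 10.255.255.255)
  172.16.0.0/12 (172.16.0.0 - 172.31.255.255)
  192.168.0.0/16 (192.168.0.0 - 192.168.255.255)
Private (in 10.0.0.0/8)


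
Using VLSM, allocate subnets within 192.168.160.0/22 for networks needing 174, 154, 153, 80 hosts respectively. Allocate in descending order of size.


174 hosts -> /24 (254 usable): 192.168.160.0/24
154 hosts -> /24 (254 usable): 192.168.161.0/24
153 hosts -> /24 (254 usable): 192.168.162.0/24
80 hosts -> /25 (126 usable): 192.168.163.0/25
Allocation: 192.168.160.0/24 (174 hosts, 254 usable); 192.168.161.0/24 (154 hosts, 254 usable); 192.168.162.0/24 (153 hosts, 254 usable); 192.168.163.0/25 (80 hosts, 126 usable)


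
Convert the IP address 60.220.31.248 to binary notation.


60 = 00111100
220 = 11011100
31 = 00011111
248 = 11111000
Binary: 00111100.11011100.00011111.11111000


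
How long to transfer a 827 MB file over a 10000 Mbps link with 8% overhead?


Effective throughput = 10000 * (1 - 8/100) = 9200 Mbps
File size in Mb = 827 * 8 = 6616 Mb
Time = 6616 / 9200
Time = 0.7191 seconds


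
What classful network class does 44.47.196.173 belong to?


First octet: 44
Binary: 00101100
0xxxxxxx -> Class A (1-126)
Class A, default mask 255.0.0.0 (/8)


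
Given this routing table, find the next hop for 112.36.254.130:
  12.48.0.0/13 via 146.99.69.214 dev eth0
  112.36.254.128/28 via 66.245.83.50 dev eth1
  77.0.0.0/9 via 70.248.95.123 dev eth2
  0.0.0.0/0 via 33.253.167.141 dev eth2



Longest prefix match for 112.36.254.130:
  /13 12.48.0.0: no
  /28 112.36.254.128: MATCH
  /9 77.0.0.0: no
  /0 0.0.0.0: MATCH
Selected: next-hop 66.245.83.50 via eth1 (matched /28)


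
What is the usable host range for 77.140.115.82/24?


Network: 77.140.115.0
Broadcast: 77.140.115.255
First usable = network + 1
Last usable = broadcast - 1
Range: 77.140.115.1 to 77.140.115.254


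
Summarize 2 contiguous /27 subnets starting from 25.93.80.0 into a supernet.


Original prefix: /27
Number of subnets: 2 = 2^1
New prefix = 27 - 1 = 26
Supernet: 25.93.80.0/26


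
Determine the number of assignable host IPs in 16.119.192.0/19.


Host bits = 32 - 19 = 13
Total addresses = 2^13 = 8192
Usable = total - 2 (network and broadcast)
Usable hosts: 8190


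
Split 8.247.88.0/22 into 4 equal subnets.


New prefix = 22 + 2 = 24
Each subnet has 256 addresses
  8.247.88.0/24
  8.247.89.0/24
  8.247.90.0/24
  8.247.91.0/24
Subnets: 8.247.88.0/24, 8.247.89.0/24, 8.247.90.0/24, 8.247.91.0/24


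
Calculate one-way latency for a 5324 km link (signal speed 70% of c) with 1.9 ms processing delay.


Speed = 0.7 * 3e5 km/s = 210000 km/s
Propagation delay = 5324 / 210000 = 0.0254 s = 25.3524 ms
Processing delay = 1.9 ms
Total one-way latency = 27.2524 ms


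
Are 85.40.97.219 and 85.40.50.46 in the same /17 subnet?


Mask: 255.255.128.0
85.40.97.219 AND mask = 85.40.0.0
85.40.50.46 AND mask = 85.40.0.0
Yes, same subnet (85.40.0.0)


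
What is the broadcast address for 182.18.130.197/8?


Network: 182.0.0.0/8
Host bits = 24
Set all host bits to 1:
Broadcast: 182.255.255.255


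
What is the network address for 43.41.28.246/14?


IP:   00101011.00101001.00011100.11110110
Mask: 11111111.11111100.00000000.00000000
AND operation:
Net:  00101011.00101000.00000000.00000000
Network: 43.40.0.0/14


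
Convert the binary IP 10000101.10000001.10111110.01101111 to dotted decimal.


10000101 = 133
10000001 = 129
10111110 = 190
01101111 = 111
IP: 133.129.190.111


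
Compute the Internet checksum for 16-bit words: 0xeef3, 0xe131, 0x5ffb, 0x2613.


Sum all words (with carry folding):
+ 0xeef3 = 0xeef3
+ 0xe131 = 0xd025
+ 0x5ffb = 0x3021
+ 0x2613 = 0x5634
One's complement: ~0x5634
Checksum = 0xa9cb


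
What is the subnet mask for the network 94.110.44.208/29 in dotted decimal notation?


/29 means 29 network bits, 3 host bits
Binary: 11111111111111111111111111111000
Mask: 255.255.255.248


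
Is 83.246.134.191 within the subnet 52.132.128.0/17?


Subnet network: 52.132.128.0
Test IP AND mask: 83.246.128.0
No, 83.246.134.191 is not in 52.132.128.0/17


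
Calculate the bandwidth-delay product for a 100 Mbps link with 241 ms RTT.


BDP = bandwidth * RTT
= 100 Mbps * 241 ms
= 100 * 1e6 * 241 / 1000 bits
= 24100000 bits
= 3012500 bytes
= 2941.8945 KB
BDP = 24100000 bits (3012500 bytes)


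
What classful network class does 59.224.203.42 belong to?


First octet: 59
Binary: 00111011
0xxxxxxx -> Class A (1-126)
Class A, default mask 255.0.0.0 (/8)


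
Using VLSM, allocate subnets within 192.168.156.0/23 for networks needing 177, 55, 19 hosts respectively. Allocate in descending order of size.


177 hosts -> /24 (254 usable): 192.168.156.0/24
55 hosts -> /26 (62 usable): 192.168.157.0/26
19 hosts -> /27 (30 usable): 192.168.157.64/27
Allocation: 192.168.156.0/24 (177 hosts, 254 usable); 192.168.157.0/26 (55 hosts, 62 usable); 192.168.157.64/27 (19 hosts, 30 usable)


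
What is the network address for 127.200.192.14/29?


IP:   01111111.11001000.11000000.00001110
Mask: 11111111.11111111.11111111.11111000
AND operation:
Net:  01111111.11001000.11000000.00001000
Network: 127.200.192.8/29


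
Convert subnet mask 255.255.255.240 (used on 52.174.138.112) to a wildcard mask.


Subnet mask: 255.255.255.240
Wildcard = 255.255.255.255 - subnet mask
255 - 255 = 0
255 - 255 = 0
255 - 255 = 0
255 - 240 = 15
Wildcard: 0.0.0.15


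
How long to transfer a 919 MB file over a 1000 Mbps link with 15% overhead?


Effective throughput = 1000 * (1 - 15/100) = 850 Mbps
File size in Mb = 919 * 8 = 7352 Mb
Time = 7352 / 850
Time = 8.6494 seconds


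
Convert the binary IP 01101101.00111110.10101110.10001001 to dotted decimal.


01101101 = 109
00111110 = 62
10101110 = 174
10001001 = 137
IP: 109.62.174.137


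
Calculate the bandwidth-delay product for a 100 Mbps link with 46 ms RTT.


BDP = bandwidth * RTT
= 100 Mbps * 46 ms
= 100 * 1e6 * 46 / 1000 bits
= 4600000 bits
= 575000 bytes
= 561.5234 KB
BDP = 4600000 bits (575000 bytes)


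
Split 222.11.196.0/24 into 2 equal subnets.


New prefix = 24 + 1 = 25
Each subnet has 128 addresses
  222.11.196.0/25
  222.11.196.128/25
Subnets: 222.11.196.0/25, 222.11.196.128/25


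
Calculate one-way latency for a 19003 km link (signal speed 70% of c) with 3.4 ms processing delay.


Speed = 0.7 * 3e5 km/s = 210000 km/s
Propagation delay = 19003 / 210000 = 0.0905 s = 90.4905 ms
Processing delay = 3.4 ms
Total one-way latency = 93.8905 ms


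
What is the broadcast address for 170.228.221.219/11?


Network: 170.224.0.0/11
Host bits = 21
Set all host bits to 1:
Broadcast: 170.255.255.255


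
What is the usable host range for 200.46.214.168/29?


Network: 200.46.214.168
Broadcast: 200.46.214.175
First usable = network + 1
Last usable = broadcast - 1
Range: 200.46.214.169 to 200.46.214.174


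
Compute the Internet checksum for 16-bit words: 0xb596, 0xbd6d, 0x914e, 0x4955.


Sum all words (with carry folding):
+ 0xb596 = 0xb596
+ 0xbd6d = 0x7304
+ 0x914e = 0x0453
+ 0x4955 = 0x4da8
One's complement: ~0x4da8
Checksum = 0xb257


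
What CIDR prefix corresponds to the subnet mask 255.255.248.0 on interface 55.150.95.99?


Binary: 11111111.11111111.11111000.00000000
Count leading 1s
Prefix: /21


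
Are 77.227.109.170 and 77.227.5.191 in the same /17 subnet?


Mask: 255.255.128.0
77.227.109.170 AND mask = 77.227.0.0
77.227.5.191 AND mask = 77.227.0.0
Yes, same subnet (77.227.0.0)


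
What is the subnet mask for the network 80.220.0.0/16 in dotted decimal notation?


/16 means 16 network bits, 16 host bits
Binary: 11111111111111110000000000000000
Mask: 255.255.0.0


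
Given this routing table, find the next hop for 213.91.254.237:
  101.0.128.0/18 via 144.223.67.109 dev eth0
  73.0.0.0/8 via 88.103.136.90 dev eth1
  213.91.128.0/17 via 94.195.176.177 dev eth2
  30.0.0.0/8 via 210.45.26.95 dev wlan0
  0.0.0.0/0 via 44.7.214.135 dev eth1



Longest prefix match for 213.91.254.237:
  /18 101.0.128.0: no
  /8 73.0.0.0: no
  /17 213.91.128.0: MATCH
  /8 30.0.0.0: no
  /0 0.0.0.0: MATCH
Selected: next-hop 94.195.176.177 via eth2 (matched /17)


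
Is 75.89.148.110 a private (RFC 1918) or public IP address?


RFC 1918 private ranges:
  10.0.0.0/8 (10.0.0.0 - 10.255.255.255)
  172.16.0.0/12 (172.16.0.0 - 172.31.255.255)
  192.168.0.0/16 (192.168.0.0 - 192.168.255.255)
Public (not in any RFC 1918 range)


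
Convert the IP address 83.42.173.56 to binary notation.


83 = 01010011
42 = 00101010
173 = 10101101
56 = 00111000
Binary: 01010011.00101010.10101101.00111000


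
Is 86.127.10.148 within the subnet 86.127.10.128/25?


Subnet network: 86.127.10.128
Test IP AND mask: 86.127.10.128
Yes, 86.127.10.148 is in 86.127.10.128/25


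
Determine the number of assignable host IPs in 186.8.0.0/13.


Host bits = 32 - 13 = 19
Total addresses = 2^19 = 524288
Usable = total - 2 (network and broadcast)
Usable hosts: 524286


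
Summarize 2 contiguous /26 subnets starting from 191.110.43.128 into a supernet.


Original prefix: /26
Number of subnets: 2 = 2^1
New prefix = 26 - 1 = 25
Supernet: 191.110.43.128/25


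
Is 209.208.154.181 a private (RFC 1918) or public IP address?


RFC 1918 private ranges:
  10.0.0.0/8 (10.0.0.0 - 10.255.255.255)
  172.16.0.0/12 (172.16.0.0 - 172.31.255.255)
  192.168.0.0/16 (192.168.0.0 - 192.168.255.255)
Public (not in any RFC 1918 range)


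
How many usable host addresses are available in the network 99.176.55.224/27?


Host bits = 32 - 27 = 5
Total addresses = 2^5 = 32
Usable = total - 2 (network and broadcast)
Usable hosts: 30


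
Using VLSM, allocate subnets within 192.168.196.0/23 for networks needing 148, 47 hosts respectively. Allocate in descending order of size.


148 hosts -> /24 (254 usable): 192.168.196.0/24
47 hosts -> /26 (62 usable): 192.168.197.0/26
Allocation: 192.168.196.0/24 (148 hosts, 254 usable); 192.168.197.0/26 (47 hosts, 62 usable)


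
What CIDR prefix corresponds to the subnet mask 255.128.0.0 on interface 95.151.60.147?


Binary: 11111111.10000000.00000000.00000000
Count leading 1s
Prefix: /9


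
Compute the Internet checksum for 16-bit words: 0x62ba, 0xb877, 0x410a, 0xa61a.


Sum all words (with carry folding):
+ 0x62ba = 0x62ba
+ 0xb877 = 0x1b32
+ 0x410a = 0x5c3c
+ 0xa61a = 0x0257
One's complement: ~0x0257
Checksum = 0xfda8


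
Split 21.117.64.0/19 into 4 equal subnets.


New prefix = 19 + 2 = 21
Each subnet has 2048 addresses
  21.117.64.0/21
  21.117.72.0/21
  21.117.80.0/21
  21.117.88.0/21
Subnets: 21.117.64.0/21, 21.117.72.0/21, 21.117.80.0/21, 21.117.88.0/21
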